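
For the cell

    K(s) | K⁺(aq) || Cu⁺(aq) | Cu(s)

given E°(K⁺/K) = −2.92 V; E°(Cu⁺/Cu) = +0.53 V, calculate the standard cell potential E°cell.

+3.45 V

By convention the left-hand electrode in cell notation is the anode (oxidation) and the right-hand electrode is the cathode (reduction).
E°cell = E°(right) − E°(left) = +0.53 − (−2.92) = +3.45 V.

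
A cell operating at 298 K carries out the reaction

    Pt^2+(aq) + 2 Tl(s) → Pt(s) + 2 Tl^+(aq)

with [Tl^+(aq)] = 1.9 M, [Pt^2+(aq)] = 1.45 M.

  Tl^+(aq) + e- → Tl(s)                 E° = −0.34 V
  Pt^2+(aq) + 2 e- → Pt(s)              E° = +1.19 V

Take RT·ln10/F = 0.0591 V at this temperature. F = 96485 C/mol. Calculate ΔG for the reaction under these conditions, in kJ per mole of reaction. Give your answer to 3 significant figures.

−293 kJ/mol

The standard cell potential is +1.19 − (−0.34) = +1.53 V, with n = 2 electrons in the balanced equation.
Q = [Tl^+(aq)]^2 / [Pt^2+(aq)] = 2.49, so log Q = 0.396 and E = +1.53 − (0.0591/2)(0.396) = +1.5183 V.
ΔG = −nFE = −(2)(96485)(+1.5183) J/mol = −293 kJ/mol.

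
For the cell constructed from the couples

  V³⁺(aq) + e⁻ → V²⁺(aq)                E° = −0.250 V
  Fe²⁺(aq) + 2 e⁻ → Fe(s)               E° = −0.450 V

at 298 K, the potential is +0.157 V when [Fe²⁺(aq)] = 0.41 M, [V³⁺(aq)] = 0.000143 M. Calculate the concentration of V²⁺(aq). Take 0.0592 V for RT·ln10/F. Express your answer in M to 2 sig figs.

V³⁺/V²⁺ is the cathode (higher E°); E°cell = −0.250 − (−0.450) = +0.200 V with n = 2.
Rearranging E = E° − (0.0592/n)·log Q gives log Q = 2(+0.200 − (+0.157))/0.0592 = 1.453.
The balanced reaction is 2 V³⁺(aq) + Fe(s) → 2 V²⁺(aq) + Fe²⁺(aq), so Q = ([V²⁺(aq)]^2·[Fe²⁺(aq)]) / [V³⁺(aq)]^2.
Solving for the unknown gives log [V²⁺(aq)] = −2.925, so [V²⁺(aq)] ≈ 0.0012 M.

0.0012 M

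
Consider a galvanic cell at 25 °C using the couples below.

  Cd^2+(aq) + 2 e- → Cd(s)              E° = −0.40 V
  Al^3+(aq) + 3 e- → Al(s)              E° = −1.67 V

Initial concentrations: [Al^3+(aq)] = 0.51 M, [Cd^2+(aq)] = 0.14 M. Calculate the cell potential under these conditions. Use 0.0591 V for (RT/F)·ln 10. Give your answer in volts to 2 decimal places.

The Cd²⁺/Cd couple has the more positive E°, so it is the cathode; Al³⁺/Al is the anode.
E°cell = −0.40 − (−1.67) = +1.27 V, with n = 6 electrons transferred.
Balancing gives 3 Cd^2+(aq) + 2 Al(s) → 3 Cd(s) + 2 Al^3+(aq); hence Q = [Al^3+(aq)]^2 / [Cd^2+(aq)]^3 = 94.8 (log Q = 1.977).
E = E° − (0.0591/n)·log Q = +1.27 − (0.0591/6)(1.977) = +1.25 V.

+1.25 V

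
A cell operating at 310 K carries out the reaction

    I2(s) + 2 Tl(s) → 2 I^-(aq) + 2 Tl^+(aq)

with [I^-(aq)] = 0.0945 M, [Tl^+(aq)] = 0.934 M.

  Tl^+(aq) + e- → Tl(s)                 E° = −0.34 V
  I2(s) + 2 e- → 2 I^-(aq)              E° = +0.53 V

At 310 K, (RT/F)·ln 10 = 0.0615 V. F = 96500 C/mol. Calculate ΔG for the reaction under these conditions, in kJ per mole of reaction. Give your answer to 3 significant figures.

With I₂/I⁻ reduced at the cathode, E°cell = +0.53 − (−0.34) = +0.87 V and n = 2.
The reaction quotient is [I^-(aq)]^2·[Tl^+(aq)]^2 = 0.00779; by Nernst, E = +0.87 − (0.0615/2)(−2.108) = +0.9348 V.
Finally ΔG = −nFE = −(2)(96500 C/mol)(+0.9348 V) = −180 kJ/mol.

−180 kJ/mol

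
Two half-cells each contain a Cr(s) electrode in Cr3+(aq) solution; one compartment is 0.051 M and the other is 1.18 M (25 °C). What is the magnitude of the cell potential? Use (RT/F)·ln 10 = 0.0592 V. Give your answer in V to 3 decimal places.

For a concentration cell E°cell = 0, since both electrodes use the same couple.
The compartment with the higher Cr3+(aq) concentration (1.18 M) acts as the cathode; ions are reduced there and produced at the dilute (0.051 M) anode.
With n = 3, Ecell = −(0.0592/3)·log([dilute]/[conc]) = −(0.0592/3)·log(0.051/1.18) = +0.027 V.

0.027 V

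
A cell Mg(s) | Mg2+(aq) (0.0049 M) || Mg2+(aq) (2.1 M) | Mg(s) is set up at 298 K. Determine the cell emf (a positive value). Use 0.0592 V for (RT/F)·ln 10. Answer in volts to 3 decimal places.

For a concentration cell E°cell = 0, since both electrodes use the same couple.
The compartment with the higher Mg2+(aq) concentration (2.1 M) acts as the cathode; ions are reduced there and produced at the dilute (0.0049 M) anode.
With n = 2, Ecell = −(0.0592/2)·log([dilute]/[conc]) = −(0.0592/2)·log(0.0049/2.1) = +0.078 V.

0.078 V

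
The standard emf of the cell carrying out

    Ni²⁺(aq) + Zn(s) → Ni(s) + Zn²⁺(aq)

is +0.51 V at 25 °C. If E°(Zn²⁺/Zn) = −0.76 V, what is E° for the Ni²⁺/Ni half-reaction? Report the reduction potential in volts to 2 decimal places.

In the reaction as written the Ni²⁺/Ni couple is reduced (cathode) and Zn²⁺/Zn is oxidized (anode), so E°cell = E°(Ni²⁺/Ni) − E°(Zn²⁺/Zn).
E°(Ni²⁺/Ni) = E°cell + E°(anode) = +0.51 + (−0.76) = −0.25 V.

−0.25 V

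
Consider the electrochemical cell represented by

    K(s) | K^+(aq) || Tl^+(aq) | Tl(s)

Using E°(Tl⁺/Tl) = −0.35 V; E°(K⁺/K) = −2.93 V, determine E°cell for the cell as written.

+2.58 V

By convention the left-hand electrode in cell notation is the anode (oxidation) and the right-hand electrode is the cathode (reduction).
E°cell = E°(right) − E°(left) = −0.35 − (−2.93) = +2.58 V.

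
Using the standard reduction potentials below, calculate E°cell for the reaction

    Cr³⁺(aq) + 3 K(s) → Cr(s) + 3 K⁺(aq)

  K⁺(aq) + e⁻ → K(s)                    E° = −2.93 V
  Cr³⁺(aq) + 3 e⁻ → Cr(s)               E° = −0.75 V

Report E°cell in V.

+2.18 V

Cr³⁺(aq) gains electrons, so the Cr³⁺/Cr couple is the cathode; the K⁺/K couple is the anode.
E°cell = E°(cathode) − E°(anode) = −0.75 − (−2.93) = +2.18 V.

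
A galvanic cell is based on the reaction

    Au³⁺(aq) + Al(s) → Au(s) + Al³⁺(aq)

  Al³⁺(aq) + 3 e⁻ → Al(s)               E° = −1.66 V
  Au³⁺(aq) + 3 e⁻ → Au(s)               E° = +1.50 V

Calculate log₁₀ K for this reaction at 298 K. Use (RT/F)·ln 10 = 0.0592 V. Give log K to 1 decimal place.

log K = 160.1

The Au³⁺/Au couple is reduced (cathode); E°cell = +1.50 − (−1.66) = +3.16 V with n = 3.
At equilibrium E = 0, so log K = nE°cell / 0.0592 = (3)(+3.16) / 0.0592 = 160.1.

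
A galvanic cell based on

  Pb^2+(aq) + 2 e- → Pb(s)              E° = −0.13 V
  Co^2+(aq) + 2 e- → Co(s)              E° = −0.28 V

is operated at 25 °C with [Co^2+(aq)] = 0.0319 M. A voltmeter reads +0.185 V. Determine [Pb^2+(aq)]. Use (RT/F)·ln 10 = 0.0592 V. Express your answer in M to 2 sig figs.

0.49 M

With Pb²⁺/Pb at the cathode and Co²⁺/Co at the anode, E°cell = −0.13 − (−0.28) = +0.15 V (n = 2).
From the Nernst equation, log Q = n(E° − E)/0.0592 = 2·(+0.15 − (+0.185))/0.0592 = −1.182.
Balancing electrons gives Pb^2+(aq) + Co(s) → Pb(s) + Co^2+(aq); thus Q = [Co^2+(aq)] / [Pb^2+(aq)].
Solving for the unknown gives log [Pb^2+(aq)] = −0.314, so [Pb^2+(aq)] ≈ 0.49 M.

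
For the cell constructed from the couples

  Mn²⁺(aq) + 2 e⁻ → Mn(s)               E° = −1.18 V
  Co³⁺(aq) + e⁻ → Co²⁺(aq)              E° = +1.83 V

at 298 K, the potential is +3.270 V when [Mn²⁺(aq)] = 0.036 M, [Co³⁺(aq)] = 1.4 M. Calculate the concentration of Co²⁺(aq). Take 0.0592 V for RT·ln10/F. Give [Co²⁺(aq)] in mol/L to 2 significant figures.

0.00030 M

The Co³⁺/Co²⁺ couple has the larger reduction potential, so it is the cathode: E°cell = +1.83 − (−1.18) = +3.01 V and n = 2.
Rearranging E = E° − (0.0592/n)·log Q gives log Q = 2(+3.01 − (+3.270))/0.0592 = −8.784.
Balancing electrons gives 2 Co³⁺(aq) + Mn(s) → 2 Co²⁺(aq) + Mn²⁺(aq); thus Q = ([Co²⁺(aq)]^2·[Mn²⁺(aq)]) / [Co³⁺(aq)]^2.
Substituting the known concentrations and solving, log [Co²⁺(aq)] = −3.524 and [Co²⁺(aq)] = 0.00030 M.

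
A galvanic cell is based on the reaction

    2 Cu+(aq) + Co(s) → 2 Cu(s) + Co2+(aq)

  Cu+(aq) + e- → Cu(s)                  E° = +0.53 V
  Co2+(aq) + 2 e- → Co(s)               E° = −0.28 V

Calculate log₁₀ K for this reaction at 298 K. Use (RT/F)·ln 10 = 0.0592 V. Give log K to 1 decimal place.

log K = 27.4

The Cu⁺/Cu couple is reduced (cathode); E°cell = +0.53 − (−0.28) = +0.81 V with n = 2.
At equilibrium E = 0, so log K = nE°cell / 0.0592 = (2)(+0.81) / 0.0592 = 27.4.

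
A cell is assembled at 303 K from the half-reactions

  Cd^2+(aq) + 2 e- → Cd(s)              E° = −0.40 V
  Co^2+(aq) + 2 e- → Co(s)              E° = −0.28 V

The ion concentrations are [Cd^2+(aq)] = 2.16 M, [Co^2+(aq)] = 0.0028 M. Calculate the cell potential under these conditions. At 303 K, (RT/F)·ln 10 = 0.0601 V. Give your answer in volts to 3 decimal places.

+0.033 V

The Co²⁺/Co couple has the more positive E°, so it is the cathode; Cd²⁺/Cd is the anode.
E°cell = E°cat − E°an = −0.28 − (−0.40) = +0.12 V; n = 2.
Balancing gives Co^2+(aq) + Cd(s) → Co(s) + Cd^2+(aq); hence Q = [Cd^2+(aq)] / [Co^2+(aq)] = 771 (log Q = 2.887).
By the Nernst equation, E = +0.12 − (0.0601/2)·(2.887) = +0.033 V.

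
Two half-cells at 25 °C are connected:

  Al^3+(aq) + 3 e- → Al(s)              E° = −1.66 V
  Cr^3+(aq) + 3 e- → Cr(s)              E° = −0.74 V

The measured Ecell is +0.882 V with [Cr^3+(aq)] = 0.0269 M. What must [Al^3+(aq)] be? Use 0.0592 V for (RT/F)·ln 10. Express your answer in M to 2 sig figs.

With Cr³⁺/Cr at the cathode and Al³⁺/Al at the anode, E°cell = −0.74 − (−1.66) = +0.92 V (n = 3).
Rearranging E = E° − (0.0592/n)·log Q gives log Q = 3(+0.92 − (+0.882))/0.0592 = 1.926.
Balancing electrons gives Cr^3+(aq) + Al(s) → Cr(s) + Al^3+(aq); thus Q = [Al^3+(aq)] / [Cr^3+(aq)].
Solving for the unknown gives log [Al^3+(aq)] = 0.356, so [Al^3+(aq)] ≈ 2.3 M.

2.3 M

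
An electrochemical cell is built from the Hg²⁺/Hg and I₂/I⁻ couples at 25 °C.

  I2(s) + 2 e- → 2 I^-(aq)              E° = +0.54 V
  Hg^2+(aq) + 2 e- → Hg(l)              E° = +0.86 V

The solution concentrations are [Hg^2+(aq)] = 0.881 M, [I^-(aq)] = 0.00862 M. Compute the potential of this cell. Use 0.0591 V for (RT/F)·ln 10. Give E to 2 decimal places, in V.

+0.20 V

The Hg²⁺/Hg couple has the more positive E°, so it is the cathode; I₂/I⁻ is the anode.
The standard potential is +0.86 − (+0.54) = +0.32 V and the balanced reaction transfers n = 2 electrons.
For the overall reaction Hg^2+(aq) + 2 I^-(aq) → Hg(l) + I2(s), Q = 1 / ([Hg^2+(aq)]·[I^-(aq)]^2) = 1.53×10^4, giving log Q = 4.184.
E = E° − (0.0591/n)·log Q = +0.32 − (0.0591/2)(4.184) = +0.20 V.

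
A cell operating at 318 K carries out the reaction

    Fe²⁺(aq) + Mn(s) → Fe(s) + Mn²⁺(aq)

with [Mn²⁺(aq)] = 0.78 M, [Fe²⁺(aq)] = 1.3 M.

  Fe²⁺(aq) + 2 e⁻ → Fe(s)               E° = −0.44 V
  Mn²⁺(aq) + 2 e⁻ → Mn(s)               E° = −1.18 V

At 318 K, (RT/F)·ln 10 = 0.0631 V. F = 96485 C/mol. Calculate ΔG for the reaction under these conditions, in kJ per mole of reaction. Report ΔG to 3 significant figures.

With Fe²⁺/Fe reduced at the cathode, E°cell = −0.44 − (−1.18) = +0.74 V and n = 2.
Here Q = [Mn²⁺(aq)] / [Fe²⁺(aq)] = 0.6 (log Q = −0.222), giving E = +0.74 − (0.0631/2)·(−0.222) = +0.7470 V.
Finally ΔG = −nFE = −(2)(96485 C/mol)(+0.7470 V) = −144 kJ/mol.

−144 kJ/mol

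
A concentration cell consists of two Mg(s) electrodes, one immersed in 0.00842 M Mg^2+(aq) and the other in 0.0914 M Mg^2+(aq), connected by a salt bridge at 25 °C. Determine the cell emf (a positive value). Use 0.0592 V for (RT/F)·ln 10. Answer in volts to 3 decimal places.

For a concentration cell E°cell = 0, since both electrodes use the same couple.
The compartment with the higher Mg^2+(aq) concentration (0.0914 M) acts as the cathode; ions are reduced there and produced at the dilute (0.00842 M) anode.
With n = 2, Ecell = −(0.0592/2)·log([dilute]/[conc]) = −(0.0592/2)·log(0.00842/0.0914) = +0.031 V.

0.031 V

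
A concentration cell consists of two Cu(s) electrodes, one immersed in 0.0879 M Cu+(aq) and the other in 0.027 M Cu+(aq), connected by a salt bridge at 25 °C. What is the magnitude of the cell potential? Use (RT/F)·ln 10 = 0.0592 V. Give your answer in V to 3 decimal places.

0.030 V

For a concentration cell E°cell = 0, since both electrodes use the same couple.
The compartment with the higher Cu+(aq) concentration (0.0879 M) acts as the cathode; ions are reduced there and produced at the dilute (0.027 M) anode.
With n = 1, Ecell = −(0.0592/1)·log([dilute]/[conc]) = −(0.0592/1)·log(0.027/0.0879) = +0.030 V.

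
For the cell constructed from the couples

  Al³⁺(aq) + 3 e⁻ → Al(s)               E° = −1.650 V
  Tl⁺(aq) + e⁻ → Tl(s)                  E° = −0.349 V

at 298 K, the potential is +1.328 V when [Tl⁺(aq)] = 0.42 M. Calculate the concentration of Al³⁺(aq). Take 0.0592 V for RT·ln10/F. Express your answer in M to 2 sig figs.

The Tl⁺/Tl couple has the larger reduction potential, so it is the cathode: E°cell = −0.349 − (−1.650) = +1.301 V and n = 3.
Rearranging E = E° − (0.0592/n)·log Q gives log Q = 3(+1.301 − (+1.328))/0.0592 = −1.368.
For 3 Tl⁺(aq) + Al(s) → 3 Tl(s) + Al³⁺(aq), the reaction quotient is Q = [Al³⁺(aq)] / [Tl⁺(aq)]^3.
Isolating [Al³⁺(aq)] in Q = 10^{−1.368} yields log [Al³⁺(aq)] = −2.498, i.e. 0.0032 M.

0.0032 M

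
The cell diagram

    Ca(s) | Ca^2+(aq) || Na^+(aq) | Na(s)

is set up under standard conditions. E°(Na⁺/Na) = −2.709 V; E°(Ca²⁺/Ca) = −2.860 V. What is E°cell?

By convention the left-hand electrode in cell notation is the anode (oxidation) and the right-hand electrode is the cathode (reduction).
E°cell = E°(right) − E°(left) = −2.709 − (−2.860) = +0.151 V.

+0.151 V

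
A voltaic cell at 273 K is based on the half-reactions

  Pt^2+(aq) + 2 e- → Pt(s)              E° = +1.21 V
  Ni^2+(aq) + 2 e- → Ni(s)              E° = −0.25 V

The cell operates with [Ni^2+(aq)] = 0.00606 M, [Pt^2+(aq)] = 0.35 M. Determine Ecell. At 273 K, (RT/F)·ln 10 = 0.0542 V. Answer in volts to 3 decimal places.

+1.508 V

The Pt²⁺/Pt couple has the more positive E°, so it is the cathode; Ni²⁺/Ni is the anode.
E°cell = +1.21 − (−0.25) = +1.46 V, with n = 2 electrons transferred.
The balanced reaction is Pt^2+(aq) + Ni(s) → Pt(s) + Ni^2+(aq), so Q = [Ni^2+(aq)] / [Pt^2+(aq)] = 0.0173 and log Q = −1.762.
Applying E = E° − (RT ln10/nF)·log Q gives +1.46 − (0.0542/2)(−1.762) = +1.508 V.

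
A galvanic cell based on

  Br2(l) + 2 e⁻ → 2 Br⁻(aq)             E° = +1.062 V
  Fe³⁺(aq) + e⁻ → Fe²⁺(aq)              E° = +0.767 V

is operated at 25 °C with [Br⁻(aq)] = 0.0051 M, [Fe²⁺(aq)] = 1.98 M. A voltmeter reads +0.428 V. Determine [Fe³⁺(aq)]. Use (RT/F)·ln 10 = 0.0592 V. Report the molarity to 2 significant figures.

2.2 M

Br₂/Br⁻ is the cathode (higher E°); E°cell = +1.062 − (+0.767) = +0.295 V with n = 2.
Since E = E° − (0.0592/n)·log Q, log Q = n(E° − E)/0.0592 = −4.493.
The balanced reaction is Br2(l) + 2 Fe²⁺(aq) → 2 Br⁻(aq) + 2 Fe³⁺(aq), so Q = ([Br⁻(aq)]^2·[Fe³⁺(aq)]^2) / [Fe²⁺(aq)]^2.
Substituting the known concentrations and solving, log [Fe³⁺(aq)] = 0.343 and [Fe³⁺(aq)] = 2.2 M.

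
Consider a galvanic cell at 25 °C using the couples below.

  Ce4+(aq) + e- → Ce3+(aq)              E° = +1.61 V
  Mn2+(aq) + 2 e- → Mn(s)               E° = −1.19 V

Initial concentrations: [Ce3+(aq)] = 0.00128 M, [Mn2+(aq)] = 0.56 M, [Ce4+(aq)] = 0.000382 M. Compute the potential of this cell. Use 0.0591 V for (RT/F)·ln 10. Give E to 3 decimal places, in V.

Ce⁴⁺/Ce³⁺ is reduced (cathode, E° = +1.61 V) and Mn²⁺/Mn is oxidized (anode).
E°cell = +1.61 − (−1.19) = +2.80 V, with n = 2 electrons transferred.
Balancing gives 2 Ce4+(aq) + Mn(s) → 2 Ce3+(aq) + Mn2+(aq); hence Q = ([Ce3+(aq)]^2·[Mn2+(aq)]) / [Ce4+(aq)]^2 = 6.29 (log Q = 0.798).
E = E° − (0.0591/n)·log Q = +2.80 − (0.0591/2)(0.798) = +2.776 V.

+2.776 V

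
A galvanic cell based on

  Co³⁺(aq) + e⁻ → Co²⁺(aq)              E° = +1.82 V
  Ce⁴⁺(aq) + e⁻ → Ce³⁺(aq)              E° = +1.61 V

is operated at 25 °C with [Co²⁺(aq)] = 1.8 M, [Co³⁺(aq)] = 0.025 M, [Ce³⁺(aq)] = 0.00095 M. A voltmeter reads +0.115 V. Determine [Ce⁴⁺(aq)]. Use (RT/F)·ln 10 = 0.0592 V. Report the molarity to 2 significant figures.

The Co³⁺/Co²⁺ couple has the larger reduction potential, so it is the cathode: E°cell = +1.82 − (+1.61) = +0.21 V and n = 1.
Since E = E° − (0.0592/n)·log Q, log Q = n(E° − E)/0.0592 = 1.605.
Balancing electrons gives Co³⁺(aq) + Ce³⁺(aq) → Co²⁺(aq) + Ce⁴⁺(aq); thus Q = ([Co²⁺(aq)]·[Ce⁴⁺(aq)]) / ([Co³⁺(aq)]·[Ce³⁺(aq)]).
Solving for the unknown gives log [Ce⁴⁺(aq)] = −3.275, so [Ce⁴⁺(aq)] ≈ 0.00053 M.

0.00053 M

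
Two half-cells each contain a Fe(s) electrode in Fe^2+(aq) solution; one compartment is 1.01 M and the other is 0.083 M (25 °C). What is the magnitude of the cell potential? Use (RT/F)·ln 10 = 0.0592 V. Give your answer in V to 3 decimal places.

0.032 V

For a concentration cell E°cell = 0, since both electrodes use the same couple.
The compartment with the higher Fe^2+(aq) concentration (1.01 M) acts as the cathode; ions are reduced there and produced at the dilute (0.083 M) anode.
With n = 2, Ecell = −(0.0592/2)·log([dilute]/[conc]) = −(0.0592/2)·log(0.083/1.01) = +0.032 V.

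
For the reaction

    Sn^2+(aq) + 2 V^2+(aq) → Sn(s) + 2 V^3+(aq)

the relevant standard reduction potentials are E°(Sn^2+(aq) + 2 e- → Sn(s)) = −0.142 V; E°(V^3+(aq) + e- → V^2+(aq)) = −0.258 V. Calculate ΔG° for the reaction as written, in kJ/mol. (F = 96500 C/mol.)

−22.4 kJ/mol

In the reaction as written Sn^2+(aq) is reduced, so the Sn²⁺/Sn couple is the cathode and V³⁺/V²⁺ is the anode.
E°cell = −0.142 − (−0.258) = +0.116 V; balancing electrons gives n = 2.
ΔG° = −nFE°cell = −(2)(96500)(+0.116) J/mol = −22.4 kJ/mol.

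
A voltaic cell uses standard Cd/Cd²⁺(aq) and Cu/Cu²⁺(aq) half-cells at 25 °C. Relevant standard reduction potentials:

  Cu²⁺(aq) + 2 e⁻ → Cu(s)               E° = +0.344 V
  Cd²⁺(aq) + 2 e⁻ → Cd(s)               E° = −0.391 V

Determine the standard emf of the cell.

The Cu²⁺/Cu couple has the higher E°, so Cu ion is reduced (cathode) and Cd is oxidized (anode).
E°cell = E°(cathode) − E°(anode) = +0.344 − (−0.391) = +0.735 V.

+0.735 V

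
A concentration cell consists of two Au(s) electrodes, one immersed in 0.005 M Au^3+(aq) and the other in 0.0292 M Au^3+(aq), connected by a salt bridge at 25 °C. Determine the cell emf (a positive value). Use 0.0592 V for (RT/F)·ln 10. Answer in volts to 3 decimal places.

For a concentration cell E°cell = 0, since both electrodes use the same couple.
The compartment with the higher Au^3+(aq) concentration (0.0292 M) acts as the cathode; ions are reduced there and produced at the dilute (0.005 M) anode.
With n = 3, Ecell = −(0.0592/3)·log([dilute]/[conc]) = −(0.0592/3)·log(0.005/0.0292) = +0.015 V.

0.015 V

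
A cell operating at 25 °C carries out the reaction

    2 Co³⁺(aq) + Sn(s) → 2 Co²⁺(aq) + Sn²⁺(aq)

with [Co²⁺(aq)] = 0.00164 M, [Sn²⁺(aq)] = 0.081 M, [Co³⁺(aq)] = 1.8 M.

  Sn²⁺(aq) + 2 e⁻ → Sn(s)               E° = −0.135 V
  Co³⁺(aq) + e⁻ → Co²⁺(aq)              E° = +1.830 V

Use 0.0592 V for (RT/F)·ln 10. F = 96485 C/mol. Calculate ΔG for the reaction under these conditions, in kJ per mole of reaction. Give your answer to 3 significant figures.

−420 kJ/mol

The standard cell potential is +1.830 − (−0.135) = +1.965 V, with n = 2 electrons in the balanced equation.
Here Q = ([Co²⁺(aq)]^2·[Sn²⁺(aq)]) / [Co³⁺(aq)]^2 = 6.72×10^−8 (log Q = −7.172), giving E = +1.965 − (0.0592/2)·(−7.172) = +2.1773 V.
Finally ΔG = −nFE = −(2)(96485 C/mol)(+2.1773 V) = −420 kJ/mol.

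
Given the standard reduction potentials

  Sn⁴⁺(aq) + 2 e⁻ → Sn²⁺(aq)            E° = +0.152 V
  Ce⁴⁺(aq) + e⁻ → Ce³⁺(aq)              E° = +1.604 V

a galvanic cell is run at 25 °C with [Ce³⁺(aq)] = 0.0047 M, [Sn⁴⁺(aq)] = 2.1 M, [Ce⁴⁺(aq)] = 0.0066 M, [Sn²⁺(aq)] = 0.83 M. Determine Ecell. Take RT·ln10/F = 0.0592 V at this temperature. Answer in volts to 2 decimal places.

+1.45 V

The Ce⁴⁺/Ce³⁺ couple has the more positive E°, so it is the cathode; Sn⁴⁺/Sn²⁺ is the anode.
The standard potential is +1.604 − (+0.152) = +1.452 V and the balanced reaction transfers n = 2 electrons.
For the overall reaction 2 Ce⁴⁺(aq) + Sn²⁺(aq) → 2 Ce³⁺(aq) + Sn⁴⁺(aq), Q = ([Ce³⁺(aq)]^2·[Sn⁴⁺(aq)]) / ([Ce⁴⁺(aq)]^2·[Sn²⁺(aq)]) = 1.28, giving log Q = 0.108.
E = E° − (0.0592/n)·log Q = +1.452 − (0.0592/2)(0.108) = +1.45 V.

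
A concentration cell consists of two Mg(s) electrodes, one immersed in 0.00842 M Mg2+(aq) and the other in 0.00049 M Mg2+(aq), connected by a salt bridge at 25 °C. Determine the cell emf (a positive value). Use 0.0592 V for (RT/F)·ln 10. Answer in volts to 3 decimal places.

0.037 V

For a concentration cell E°cell = 0, since both electrodes use the same couple.
The compartment with the higher Mg2+(aq) concentration (0.00842 M) acts as the cathode; ions are reduced there and produced at the dilute (0.00049 M) anode.
With n = 2, Ecell = −(0.0592/2)·log([dilute]/[conc]) = −(0.0592/2)·log(0.00049/0.00842) = +0.037 V.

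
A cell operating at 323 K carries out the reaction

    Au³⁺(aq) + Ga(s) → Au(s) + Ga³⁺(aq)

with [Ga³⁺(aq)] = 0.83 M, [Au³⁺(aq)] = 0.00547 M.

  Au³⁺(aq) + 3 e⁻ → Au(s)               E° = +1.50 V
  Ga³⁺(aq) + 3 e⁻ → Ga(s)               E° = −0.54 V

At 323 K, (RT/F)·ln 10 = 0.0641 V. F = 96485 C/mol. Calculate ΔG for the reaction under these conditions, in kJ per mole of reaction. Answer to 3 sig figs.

The standard cell potential is +1.50 − (−0.54) = +2.04 V, with n = 3 electrons in the balanced equation.
The reaction quotient is [Ga³⁺(aq)] / [Au³⁺(aq)] = 152; by Nernst, E = +2.04 − (0.0641/3)(2.181) = +1.9934 V.
ΔG = −nFE = −(3)(96485)(+1.9934) J/mol = −577 kJ/mol.

−577 kJ/mol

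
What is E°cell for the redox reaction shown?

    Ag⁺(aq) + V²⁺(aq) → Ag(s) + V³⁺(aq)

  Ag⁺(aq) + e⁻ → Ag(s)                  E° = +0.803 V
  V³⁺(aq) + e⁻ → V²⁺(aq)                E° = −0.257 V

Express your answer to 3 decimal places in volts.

In the reaction as written, Ag⁺(aq) is reduced (cathode) and V³⁺(aq) is produced by oxidation at the anode.
E°cell = E°(cathode) − E°(anode) = +0.803 − (−0.257) = +1.060 V.
The positive value indicates the reaction is spontaneous as written.

+1.060 V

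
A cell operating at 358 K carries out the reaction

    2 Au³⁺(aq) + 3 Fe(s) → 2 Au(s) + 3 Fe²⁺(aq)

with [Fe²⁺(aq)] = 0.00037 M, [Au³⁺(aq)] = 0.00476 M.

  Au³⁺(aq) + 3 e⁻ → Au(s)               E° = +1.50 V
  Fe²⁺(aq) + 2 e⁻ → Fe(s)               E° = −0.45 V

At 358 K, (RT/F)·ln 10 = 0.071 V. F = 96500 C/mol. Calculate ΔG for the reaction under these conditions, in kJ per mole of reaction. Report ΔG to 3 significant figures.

−1170 kJ/mol

With Au³⁺/Au reduced at the cathode, E°cell = +1.50 − (−0.45) = +1.95 V and n = 6.
Here Q = [Fe²⁺(aq)]^3 / [Au³⁺(aq)]^2 = 2.24×10^−6 (log Q = −5.651), giving E = +1.95 − (0.071/6)·(−5.651) = +2.0169 V.
Then ΔG = −nFE = −6 × 96500 × +2.0169 J/mol = −1170 kJ/mol.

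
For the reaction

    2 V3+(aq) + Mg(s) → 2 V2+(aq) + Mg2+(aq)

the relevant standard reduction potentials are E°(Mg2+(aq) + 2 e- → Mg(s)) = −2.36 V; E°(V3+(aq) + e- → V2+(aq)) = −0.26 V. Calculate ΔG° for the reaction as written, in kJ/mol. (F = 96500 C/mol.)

In the reaction as written V3+(aq) is reduced, so the V³⁺/V²⁺ couple is the cathode and Mg²⁺/Mg is the anode.
E°cell = −0.26 − (−2.36) = +2.10 V; balancing electrons gives n = 2.
ΔG° = −nFE°cell = −(2)(96500)(+2.10) J/mol = −405 kJ/mol.

−405 kJ/mol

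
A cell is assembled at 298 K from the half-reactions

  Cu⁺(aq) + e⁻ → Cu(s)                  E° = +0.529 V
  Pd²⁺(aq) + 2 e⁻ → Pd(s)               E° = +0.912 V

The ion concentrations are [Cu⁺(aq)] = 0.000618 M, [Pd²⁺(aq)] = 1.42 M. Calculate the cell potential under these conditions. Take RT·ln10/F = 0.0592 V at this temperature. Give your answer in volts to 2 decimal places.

Pd²⁺/Pd is reduced (cathode, E° = +0.912 V) and Cu⁺/Cu is oxidized (anode).
E°cell = +0.912 − (+0.529) = +0.383 V, with n = 2 electrons transferred.
For the overall reaction Pd²⁺(aq) + 2 Cu(s) → Pd(s) + 2 Cu⁺(aq), Q = [Cu⁺(aq)]^2 / [Pd²⁺(aq)] = 2.69×10^−7, giving log Q = −6.570.
E = E° − (0.0592/n)·log Q = +0.383 − (0.0592/2)(−6.570) = +0.58 V.

+0.58 V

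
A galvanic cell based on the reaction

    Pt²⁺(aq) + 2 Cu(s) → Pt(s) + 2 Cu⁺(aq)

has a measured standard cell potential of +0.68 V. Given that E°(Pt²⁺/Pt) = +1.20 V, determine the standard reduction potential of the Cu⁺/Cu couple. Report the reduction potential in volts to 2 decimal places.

+0.52 V

In the reaction as written the Pt²⁺/Pt couple is reduced (cathode) and Cu⁺/Cu is oxidized (anode), so E°cell = E°(Pt²⁺/Pt) − E°(Cu⁺/Cu).
E°(Cu⁺/Cu) = E°(cathode) − E°cell = +1.20 − (+0.68) = +0.52 V.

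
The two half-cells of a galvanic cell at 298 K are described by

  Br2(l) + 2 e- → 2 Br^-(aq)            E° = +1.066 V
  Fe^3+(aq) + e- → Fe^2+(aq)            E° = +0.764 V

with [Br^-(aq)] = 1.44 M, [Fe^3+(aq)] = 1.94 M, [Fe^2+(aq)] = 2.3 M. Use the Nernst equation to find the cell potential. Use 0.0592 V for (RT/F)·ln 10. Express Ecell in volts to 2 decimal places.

The Br₂/Br⁻ couple has the more positive E°, so it is the cathode; Fe³⁺/Fe²⁺ is the anode.
E°cell = E°cat − E°an = +1.066 − (+0.764) = +0.302 V; n = 2.
The balanced reaction is Br2(l) + 2 Fe^2+(aq) → 2 Br^-(aq) + 2 Fe^3+(aq), so Q = ([Br^-(aq)]^2·[Fe^3+(aq)]^2) / [Fe^2+(aq)]^2 = 1.48 and log Q = 0.169.
Applying E = E° − (RT ln10/nF)·log Q gives +0.302 − (0.0592/2)(0.169) = +0.30 V.

+0.30 V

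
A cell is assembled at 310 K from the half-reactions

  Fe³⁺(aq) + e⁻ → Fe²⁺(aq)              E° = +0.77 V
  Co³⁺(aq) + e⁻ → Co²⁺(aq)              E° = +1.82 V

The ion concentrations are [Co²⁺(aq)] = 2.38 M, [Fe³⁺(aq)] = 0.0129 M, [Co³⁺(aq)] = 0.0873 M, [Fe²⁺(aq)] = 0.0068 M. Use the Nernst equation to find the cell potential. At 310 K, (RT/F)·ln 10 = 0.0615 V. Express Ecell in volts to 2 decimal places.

Since E°(Co³⁺/Co²⁺) > E°(Fe³⁺/Fe²⁺), Co³⁺/Co²⁺ serves as the cathode.
E°cell = +1.82 − (+0.77) = +1.05 V, with n = 1 electron transferred.
Balancing gives Co³⁺(aq) + Fe²⁺(aq) → Co²⁺(aq) + Fe³⁺(aq); hence Q = ([Co²⁺(aq)]·[Fe³⁺(aq)]) / ([Co³⁺(aq)]·[Fe²⁺(aq)]) = 51.7 (log Q = 1.714).
Applying E = E° − (RT ln10/nF)·log Q gives +1.05 − (0.0615/1)(1.714) = +0.94 V.

+0.94 V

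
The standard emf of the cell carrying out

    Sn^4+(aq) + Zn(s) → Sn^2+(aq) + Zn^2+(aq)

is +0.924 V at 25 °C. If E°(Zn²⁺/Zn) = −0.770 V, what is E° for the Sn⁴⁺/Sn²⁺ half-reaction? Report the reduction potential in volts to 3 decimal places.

In the reaction as written the Sn⁴⁺/Sn²⁺ couple is reduced (cathode) and Zn²⁺/Zn is oxidized (anode), so E°cell = E°(Sn⁴⁺/Sn²⁺) − E°(Zn²⁺/Zn).
E°(Sn⁴⁺/Sn²⁺) = E°cell + E°(anode) = +0.924 + (−0.770) = +0.154 V.

+0.154 V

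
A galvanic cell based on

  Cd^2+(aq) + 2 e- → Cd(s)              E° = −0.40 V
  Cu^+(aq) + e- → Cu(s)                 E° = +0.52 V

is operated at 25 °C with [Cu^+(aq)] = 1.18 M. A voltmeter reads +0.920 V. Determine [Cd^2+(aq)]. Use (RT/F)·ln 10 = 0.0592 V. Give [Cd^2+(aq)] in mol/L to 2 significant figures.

1.4 M

The Cu⁺/Cu couple has the larger reduction potential, so it is the cathode: E°cell = +0.52 − (−0.40) = +0.92 V and n = 2.
Since E = E° − (0.0592/n)·log Q, log Q = n(E° − E)/0.0592 = 0.000.
For 2 Cu^+(aq) + Cd(s) → 2 Cu(s) + Cd^2+(aq), the reaction quotient is Q = [Cd^2+(aq)] / [Cu^+(aq)]^2.
Solving for the unknown gives log [Cd^2+(aq)] = 0.144, so [Cd^2+(aq)] ≈ 1.4 M.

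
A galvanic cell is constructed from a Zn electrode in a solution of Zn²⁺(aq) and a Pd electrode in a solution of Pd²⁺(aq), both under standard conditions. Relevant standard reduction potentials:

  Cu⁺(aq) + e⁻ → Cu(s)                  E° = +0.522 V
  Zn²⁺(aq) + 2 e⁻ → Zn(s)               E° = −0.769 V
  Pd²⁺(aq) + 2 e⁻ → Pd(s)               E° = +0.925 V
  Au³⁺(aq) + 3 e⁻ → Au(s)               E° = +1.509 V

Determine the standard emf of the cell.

Of the two couples in this cell, the one with the more positive reduction potential is reduced at the cathode: here that is Pd²⁺/Pd (+0.925 V); Zn²⁺/Zn (−0.769 V) is the anode.
E°cell = E°(cathode) − E°(anode) = +0.925 − (−0.769) = +1.694 V.

+1.694 V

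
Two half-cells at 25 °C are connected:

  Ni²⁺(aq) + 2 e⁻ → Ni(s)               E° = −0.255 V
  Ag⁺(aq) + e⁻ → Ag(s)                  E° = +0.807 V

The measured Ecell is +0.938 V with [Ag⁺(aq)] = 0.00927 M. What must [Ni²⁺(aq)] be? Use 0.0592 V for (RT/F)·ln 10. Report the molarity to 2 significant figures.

1.3 M

Ag⁺/Ag is the cathode (higher E°); E°cell = +0.807 − (−0.255) = +1.062 V with n = 2.
From the Nernst equation, log Q = n(E° − E)/0.0592 = 2·(+1.062 − (+0.938))/0.0592 = 4.189.
The balanced reaction is 2 Ag⁺(aq) + Ni(s) → 2 Ag(s) + Ni²⁺(aq), so Q = [Ni²⁺(aq)] / [Ag⁺(aq)]^2.
Substituting the known concentrations and solving, log [Ni²⁺(aq)] = 0.123 and [Ni²⁺(aq)] = 1.3 M.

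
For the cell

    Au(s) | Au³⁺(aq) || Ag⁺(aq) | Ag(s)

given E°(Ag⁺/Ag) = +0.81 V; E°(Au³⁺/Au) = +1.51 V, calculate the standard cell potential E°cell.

−0.70 V

By convention the left-hand electrode in cell notation is the anode (oxidation) and the right-hand electrode is the cathode (reduction).
E°cell = E°(right) − E°(left) = +0.81 − (+1.51) = −0.70 V.
The negative sign shows that, as written, the cell would require an external voltage to drive the reaction.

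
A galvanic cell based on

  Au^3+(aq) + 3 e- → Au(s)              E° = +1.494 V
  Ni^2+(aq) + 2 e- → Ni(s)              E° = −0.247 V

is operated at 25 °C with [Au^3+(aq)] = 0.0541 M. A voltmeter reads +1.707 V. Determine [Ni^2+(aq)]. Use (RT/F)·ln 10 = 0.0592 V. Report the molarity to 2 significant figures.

Au³⁺/Au is the cathode (higher E°); E°cell = +1.494 − (−0.247) = +1.741 V with n = 6.
Rearranging E = E° − (0.0592/n)·log Q gives log Q = 6(+1.741 − (+1.707))/0.0592 = 3.446.
For 2 Au^3+(aq) + 3 Ni(s) → 2 Au(s) + 3 Ni^2+(aq), the reaction quotient is Q = [Ni^2+(aq)]^3 / [Au^3+(aq)]^2.
Substituting the known concentrations and solving, log [Ni^2+(aq)] = 0.304 and [Ni^2+(aq)] = 2.0 M.

2.0 M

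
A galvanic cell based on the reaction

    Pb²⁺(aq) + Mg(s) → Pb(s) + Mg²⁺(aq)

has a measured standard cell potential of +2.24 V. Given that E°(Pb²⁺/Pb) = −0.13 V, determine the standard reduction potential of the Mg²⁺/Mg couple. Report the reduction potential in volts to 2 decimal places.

In the reaction as written the Pb²⁺/Pb couple is reduced (cathode) and Mg²⁺/Mg is oxidized (anode), so E°cell = E°(Pb²⁺/Pb) − E°(Mg²⁺/Mg).
E°(Mg²⁺/Mg) = E°(cathode) − E°cell = −0.13 − (+2.24) = −2.37 V.

−2.37 V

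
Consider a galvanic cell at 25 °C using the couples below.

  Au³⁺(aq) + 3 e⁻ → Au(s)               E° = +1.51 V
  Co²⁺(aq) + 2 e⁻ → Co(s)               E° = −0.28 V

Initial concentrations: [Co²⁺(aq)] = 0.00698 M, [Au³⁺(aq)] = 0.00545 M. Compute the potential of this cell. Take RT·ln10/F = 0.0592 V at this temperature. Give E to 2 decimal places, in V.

+1.81 V

Since E°(Au³⁺/Au) > E°(Co²⁺/Co), Au³⁺/Au serves as the cathode.
E°cell = E°cat − E°an = +1.51 − (−0.28) = +1.79 V; n = 6.
Balancing gives 2 Au³⁺(aq) + 3 Co(s) → 2 Au(s) + 3 Co²⁺(aq); hence Q = [Co²⁺(aq)]^3 / [Au³⁺(aq)]^2 = 0.0114 (log Q = −1.941).
E = E° − (0.0592/n)·log Q = +1.79 − (0.0592/6)(−1.941) = +1.81 V.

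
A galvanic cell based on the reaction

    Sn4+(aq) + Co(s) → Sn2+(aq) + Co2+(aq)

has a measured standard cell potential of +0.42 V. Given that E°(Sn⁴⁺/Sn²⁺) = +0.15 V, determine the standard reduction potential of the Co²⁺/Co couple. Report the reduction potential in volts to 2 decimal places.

−0.27 V

In the reaction as written the Sn⁴⁺/Sn²⁺ couple is reduced (cathode) and Co²⁺/Co is oxidized (anode), so E°cell = E°(Sn⁴⁺/Sn²⁺) − E°(Co²⁺/Co).
E°(Co²⁺/Co) = E°(cathode) − E°cell = +0.15 − (+0.42) = −0.27 V.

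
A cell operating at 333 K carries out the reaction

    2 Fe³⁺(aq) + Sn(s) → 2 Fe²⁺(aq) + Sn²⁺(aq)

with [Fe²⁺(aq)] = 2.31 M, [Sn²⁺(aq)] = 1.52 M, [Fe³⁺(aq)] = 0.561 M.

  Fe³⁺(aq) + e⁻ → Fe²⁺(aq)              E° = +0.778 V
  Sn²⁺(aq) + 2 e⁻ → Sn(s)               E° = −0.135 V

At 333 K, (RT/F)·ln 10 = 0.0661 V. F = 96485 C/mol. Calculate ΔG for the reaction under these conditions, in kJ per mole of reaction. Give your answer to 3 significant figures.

E°cell = +0.778 − (−0.135) = +0.913 V; the balanced reaction transfers n = 2 electrons.
Here Q = ([Fe²⁺(aq)]^2·[Sn²⁺(aq)]) / [Fe³⁺(aq)]^2 = 25.8 (log Q = 1.411), giving E = +0.913 − (0.0661/2)·(1.411) = +0.8664 V.
Finally ΔG = −nFE = −(2)(96485 C/mol)(+0.8664 V) = −167 kJ/mol.

−167 kJ/mol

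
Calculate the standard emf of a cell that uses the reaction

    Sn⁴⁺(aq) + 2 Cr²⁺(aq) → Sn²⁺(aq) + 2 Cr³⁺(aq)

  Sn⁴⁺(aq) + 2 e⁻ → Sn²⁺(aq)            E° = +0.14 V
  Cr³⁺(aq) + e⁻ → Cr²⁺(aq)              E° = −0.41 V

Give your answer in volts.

+0.55 V

In the reaction as written, Sn⁴⁺(aq) is reduced (cathode) and Cr³⁺(aq) is produced by oxidation at the anode.
E°cell = E°(cathode) − E°(anode) = +0.14 − (−0.41) = +0.55 V.
The positive value indicates the reaction is spontaneous as written.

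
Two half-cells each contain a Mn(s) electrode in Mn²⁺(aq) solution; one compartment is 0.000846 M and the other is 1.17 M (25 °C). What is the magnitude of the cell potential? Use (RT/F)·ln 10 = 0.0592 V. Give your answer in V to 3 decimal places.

0.093 V

For a concentration cell E°cell = 0, since both electrodes use the same couple.
The compartment with the higher Mn²⁺(aq) concentration (1.17 M) acts as the cathode; ions are reduced there and produced at the dilute (0.000846 M) anode.
With n = 2, Ecell = −(0.0592/2)·log([dilute]/[conc]) = −(0.0592/2)·log(0.000846/1.17) = +0.093 V.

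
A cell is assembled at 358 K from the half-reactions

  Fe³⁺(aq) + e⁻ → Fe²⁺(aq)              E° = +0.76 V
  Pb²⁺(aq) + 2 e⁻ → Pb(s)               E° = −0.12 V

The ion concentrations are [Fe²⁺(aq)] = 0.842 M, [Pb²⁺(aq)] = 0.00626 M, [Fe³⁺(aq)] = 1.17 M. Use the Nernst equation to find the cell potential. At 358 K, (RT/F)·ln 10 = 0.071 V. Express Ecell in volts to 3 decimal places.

+0.968 V

Since E°(Fe³⁺/Fe²⁺) > E°(Pb²⁺/Pb), Fe³⁺/Fe²⁺ serves as the cathode.
E°cell = +0.76 − (−0.12) = +0.88 V, with n = 2 electrons transferred.
The balanced reaction is 2 Fe³⁺(aq) + Pb(s) → 2 Fe²⁺(aq) + Pb²⁺(aq), so Q = ([Fe²⁺(aq)]^2·[Pb²⁺(aq)]) / [Fe³⁺(aq)]^2 = 0.00324 and log Q = −2.489.
Applying E = E° − (RT ln10/nF)·log Q gives +0.88 − (0.071/2)(−2.489) = +0.968 V.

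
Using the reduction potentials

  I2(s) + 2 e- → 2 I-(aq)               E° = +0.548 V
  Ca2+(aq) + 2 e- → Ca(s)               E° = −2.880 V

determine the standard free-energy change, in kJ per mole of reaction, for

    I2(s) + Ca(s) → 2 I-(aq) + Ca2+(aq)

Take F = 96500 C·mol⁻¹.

In the reaction as written I2(s) is reduced, so the I₂/I⁻ couple is the cathode and Ca²⁺/Ca is the anode.
E°cell = +0.548 − (−2.880) = +3.428 V; balancing electrons gives n = 2.
ΔG° = −nFE°cell = −(2)(96500)(+3.428) J/mol = −662 kJ/mol.

−662 kJ/mol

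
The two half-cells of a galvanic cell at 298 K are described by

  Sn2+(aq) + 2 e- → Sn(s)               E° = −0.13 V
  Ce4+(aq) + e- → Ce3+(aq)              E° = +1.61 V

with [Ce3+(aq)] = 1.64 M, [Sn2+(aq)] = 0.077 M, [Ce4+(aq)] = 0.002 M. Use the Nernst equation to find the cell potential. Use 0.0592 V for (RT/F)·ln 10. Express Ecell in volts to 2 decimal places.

The Ce⁴⁺/Ce³⁺ couple has the more positive E°, so it is the cathode; Sn²⁺/Sn is the anode.
The standard potential is +1.61 − (−0.13) = +1.74 V and the balanced reaction transfers n = 2 electrons.
Balancing gives 2 Ce4+(aq) + Sn(s) → 2 Ce3+(aq) + Sn2+(aq); hence Q = ([Ce3+(aq)]^2·[Sn2+(aq)]) / [Ce4+(aq)]^2 = 5.18×10^4 (log Q = 4.714).
By the Nernst equation, E = +1.74 − (0.0592/2)·(4.714) = +1.60 V.

+1.60 V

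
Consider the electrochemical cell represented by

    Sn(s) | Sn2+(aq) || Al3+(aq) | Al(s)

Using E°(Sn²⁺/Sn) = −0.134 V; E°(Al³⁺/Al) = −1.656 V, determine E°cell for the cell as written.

By convention the left-hand electrode in cell notation is the anode (oxidation) and the right-hand electrode is the cathode (reduction).
E°cell = E°(right) − E°(left) = −1.656 − (−0.134) = −1.522 V.
The negative sign shows that, as written, the cell would require an external voltage to drive the reaction.

−1.522 V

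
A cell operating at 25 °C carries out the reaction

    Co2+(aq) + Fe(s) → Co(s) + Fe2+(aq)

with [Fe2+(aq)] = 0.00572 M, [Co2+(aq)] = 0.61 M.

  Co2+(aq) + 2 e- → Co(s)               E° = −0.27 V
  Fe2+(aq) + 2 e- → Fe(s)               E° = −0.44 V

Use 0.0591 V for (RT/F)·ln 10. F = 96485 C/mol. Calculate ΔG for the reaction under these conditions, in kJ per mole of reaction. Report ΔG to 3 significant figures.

−44.4 kJ/mol

E°cell = −0.27 − (−0.44) = +0.17 V; the balanced reaction transfers n = 2 electrons.
Here Q = [Fe2+(aq)] / [Co2+(aq)] = 0.00938 (log Q = −2.028), giving E = +0.17 − (0.0591/2)·(−2.028) = +0.2299 V.
Finally ΔG = −nFE = −(2)(96485 C/mol)(+0.2299 V) = −44.4 kJ/mol.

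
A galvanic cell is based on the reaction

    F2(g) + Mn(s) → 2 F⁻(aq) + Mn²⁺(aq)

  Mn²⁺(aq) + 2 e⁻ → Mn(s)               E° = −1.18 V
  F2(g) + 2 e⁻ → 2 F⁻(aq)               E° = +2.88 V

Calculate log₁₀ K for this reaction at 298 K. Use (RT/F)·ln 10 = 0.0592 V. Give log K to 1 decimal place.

The F₂/F⁻ couple is reduced (cathode); E°cell = +2.88 − (−1.18) = +4.06 V with n = 2.
At equilibrium E = 0, so log K = nE°cell / 0.0592 = (2)(+4.06) / 0.0592 = 137.2.

log K = 137.2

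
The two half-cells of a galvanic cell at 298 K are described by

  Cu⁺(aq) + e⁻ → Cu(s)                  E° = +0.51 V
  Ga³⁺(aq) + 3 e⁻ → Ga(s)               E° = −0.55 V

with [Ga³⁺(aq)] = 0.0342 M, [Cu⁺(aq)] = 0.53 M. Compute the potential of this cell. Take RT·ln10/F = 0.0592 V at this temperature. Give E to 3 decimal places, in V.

+1.073 V

Since E°(Cu⁺/Cu) > E°(Ga³⁺/Ga), Cu⁺/Cu serves as the cathode.
E°cell = E°cat − E°an = +0.51 − (−0.55) = +1.06 V; n = 3.
For the overall reaction 3 Cu⁺(aq) + Ga(s) → 3 Cu(s) + Ga³⁺(aq), Q = [Ga³⁺(aq)] / [Cu⁺(aq)]^3 = 0.23, giving log Q = −0.639.
E = E° − (0.0592/n)·log Q = +1.06 − (0.0592/3)(−0.639) = +1.073 V.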